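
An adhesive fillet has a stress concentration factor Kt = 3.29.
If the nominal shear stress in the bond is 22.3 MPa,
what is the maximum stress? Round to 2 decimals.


Max stress = 22.3 * 3.29 = 73.37 MPa

73.37


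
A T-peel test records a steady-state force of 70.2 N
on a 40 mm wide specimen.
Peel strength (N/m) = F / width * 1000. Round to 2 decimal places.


Peel strength = 70.2 / 40 * 1000
= 1755.00 N/m

1755.00


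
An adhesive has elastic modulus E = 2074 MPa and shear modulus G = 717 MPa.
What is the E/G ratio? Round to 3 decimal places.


E/G = 2074 / 717 = 2.893

2.893


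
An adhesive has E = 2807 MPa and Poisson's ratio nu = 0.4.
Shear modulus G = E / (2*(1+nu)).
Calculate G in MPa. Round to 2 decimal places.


G = 2807 / (2*(1+0.4))
= 2807 / 2.80
= 1002.50 MPa

1002.50


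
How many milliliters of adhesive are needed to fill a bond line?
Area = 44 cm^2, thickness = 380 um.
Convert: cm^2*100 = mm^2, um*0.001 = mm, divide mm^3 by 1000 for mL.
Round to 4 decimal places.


= (44 * 100) * (380 * 0.001) / 1000
= 1.6720 mL

1.6720


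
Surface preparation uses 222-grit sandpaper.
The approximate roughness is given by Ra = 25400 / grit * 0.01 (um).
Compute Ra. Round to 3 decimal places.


Ra = 25400 / 222 * 0.01
= 254 / 222
= 1.144 um

1.144


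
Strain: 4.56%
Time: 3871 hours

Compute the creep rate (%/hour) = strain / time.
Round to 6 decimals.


Creep rate = 4.56 / 3871
= 0.001178 %/h

0.001178


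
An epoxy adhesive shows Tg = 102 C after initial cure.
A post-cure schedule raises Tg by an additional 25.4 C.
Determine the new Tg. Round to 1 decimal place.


New Tg = 102 + 25.4
= 127.4 C

127.4


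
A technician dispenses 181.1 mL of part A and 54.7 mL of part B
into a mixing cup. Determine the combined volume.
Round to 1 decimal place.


Combined volume = 181.1 + 54.7
= 235.8 mL

235.8


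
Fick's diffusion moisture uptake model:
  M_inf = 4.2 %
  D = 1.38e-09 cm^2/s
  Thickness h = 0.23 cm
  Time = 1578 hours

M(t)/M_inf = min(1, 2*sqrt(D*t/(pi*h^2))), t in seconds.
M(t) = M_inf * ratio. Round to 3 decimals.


t_sec = 1578 * 3600 = 5680800
ratio = 2*sqrt(1.38e-09*5680800/(pi*0.23^2))
= min(1, 0.434382)
= 0.434382
M(t) = 4.2 * 0.434382 = 1.824 %

1.824


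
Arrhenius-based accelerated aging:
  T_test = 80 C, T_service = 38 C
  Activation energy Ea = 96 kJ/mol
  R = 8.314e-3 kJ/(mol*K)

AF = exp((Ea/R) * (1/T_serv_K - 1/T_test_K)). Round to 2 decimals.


T_test_K = 353.15, T_serv_K = 311.15
AF = exp((96/8.314e-3) * (1/311.15 - 1/353.15))
= 82.56

82.56


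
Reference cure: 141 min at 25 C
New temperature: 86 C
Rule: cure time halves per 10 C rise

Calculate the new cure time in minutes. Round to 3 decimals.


factor = 2^((86-25)/10) = 68.5935
t_new = 141 / 68.5935 = 2.056 min

2.056


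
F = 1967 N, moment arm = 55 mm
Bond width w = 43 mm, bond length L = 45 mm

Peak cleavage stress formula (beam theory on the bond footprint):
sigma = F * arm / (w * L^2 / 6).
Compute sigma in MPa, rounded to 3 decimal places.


sigma = (1967 * 55) / (43 * 2025 / 6)
= 108185 * 6 / 87075
= 649110 / 87075
= 7.455 MPa

7.455


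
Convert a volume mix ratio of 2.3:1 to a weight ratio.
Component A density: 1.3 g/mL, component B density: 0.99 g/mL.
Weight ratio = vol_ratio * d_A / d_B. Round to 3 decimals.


= 2.3 * 1.3 / 0.99 = 3.020

3.020


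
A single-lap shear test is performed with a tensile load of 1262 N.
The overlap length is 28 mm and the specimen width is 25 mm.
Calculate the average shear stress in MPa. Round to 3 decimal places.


Shear stress = F / (overlap * width)
= 1262 / (28 * 25)
= 1262 / 700
= 1.803 MPa

1.803


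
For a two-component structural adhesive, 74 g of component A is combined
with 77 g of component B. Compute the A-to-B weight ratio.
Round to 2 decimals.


Weight ratio A:B = 74 / 77
= 0.96

0.96


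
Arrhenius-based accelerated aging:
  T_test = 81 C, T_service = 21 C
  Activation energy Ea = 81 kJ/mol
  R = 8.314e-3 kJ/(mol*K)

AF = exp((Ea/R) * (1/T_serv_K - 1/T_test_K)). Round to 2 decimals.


T_test_K = 354.15, T_serv_K = 294.15
AF = exp((81/8.314e-3) * (1/294.15 - 1/354.15))
= 273.52

273.52


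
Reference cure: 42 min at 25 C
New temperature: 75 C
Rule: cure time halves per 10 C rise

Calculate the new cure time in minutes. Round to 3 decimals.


factor = 2^((75-25)/10) = 32.0000
t_new = 42 / 32.0000 = 1.313 min

1.313


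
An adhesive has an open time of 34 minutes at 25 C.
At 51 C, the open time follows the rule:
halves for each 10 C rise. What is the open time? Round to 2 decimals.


Factor = 2^((51-25)/10) = 6.0629
Open time = 34 / 6.0629 = 5.61 min

5.61


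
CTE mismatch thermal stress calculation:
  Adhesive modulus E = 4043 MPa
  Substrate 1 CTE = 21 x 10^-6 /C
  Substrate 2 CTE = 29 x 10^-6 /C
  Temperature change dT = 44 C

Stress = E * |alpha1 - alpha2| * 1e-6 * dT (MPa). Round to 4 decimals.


delta_alpha = |21 - 29| = 8 x 10^-6/C
Stress = 4043 * 8e-6 * 44
= 1.4231 MPa

1.4231


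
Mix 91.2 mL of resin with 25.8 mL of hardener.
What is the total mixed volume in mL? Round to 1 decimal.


Total = 91.2 + 25.8 = 117.0 mL

117.0


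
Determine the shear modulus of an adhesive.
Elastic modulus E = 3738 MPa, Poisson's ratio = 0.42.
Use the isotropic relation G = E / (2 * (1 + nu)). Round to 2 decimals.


G = 3738 / (2*(1+0.42)) = 3738 / 2.84
= 1316.20 MPa

1316.20


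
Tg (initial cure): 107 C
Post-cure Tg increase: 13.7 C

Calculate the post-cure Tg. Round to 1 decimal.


Post-cure Tg = 107 + 13.7 = 120.7 C

120.7


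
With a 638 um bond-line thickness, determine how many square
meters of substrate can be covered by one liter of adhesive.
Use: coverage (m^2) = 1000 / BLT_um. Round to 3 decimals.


Coverage = 1000 / 638 = 1.567 m^2

1.567


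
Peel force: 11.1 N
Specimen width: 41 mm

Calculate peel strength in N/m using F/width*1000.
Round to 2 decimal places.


Peel strength = 11.1 / 41 * 1000 = 270.73 N/m

270.73


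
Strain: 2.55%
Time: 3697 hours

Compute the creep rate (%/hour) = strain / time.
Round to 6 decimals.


Creep rate = 2.55 / 3697
= 0.000690 %/h

0.000690


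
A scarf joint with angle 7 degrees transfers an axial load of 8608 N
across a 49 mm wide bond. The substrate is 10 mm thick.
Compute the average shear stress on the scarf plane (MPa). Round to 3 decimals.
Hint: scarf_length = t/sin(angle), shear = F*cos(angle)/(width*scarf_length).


scarf_length = 10 / sin(7 deg) = 82.0551 mm
cos(7 deg) = 0.992546
shear stress = 8608 * 0.992546 / (49 * 82.0551)
= 2.125 MPa

2.125


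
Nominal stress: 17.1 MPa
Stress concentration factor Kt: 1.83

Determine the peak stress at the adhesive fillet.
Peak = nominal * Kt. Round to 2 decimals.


Peak stress = 17.1 * 1.83
= 31.29 MPa

31.29


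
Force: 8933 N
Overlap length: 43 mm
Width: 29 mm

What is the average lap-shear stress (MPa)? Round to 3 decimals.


Average shear stress = F / (overlap * width)
= 8933 / (43 * 29)
= 7.164 MPa

7.164


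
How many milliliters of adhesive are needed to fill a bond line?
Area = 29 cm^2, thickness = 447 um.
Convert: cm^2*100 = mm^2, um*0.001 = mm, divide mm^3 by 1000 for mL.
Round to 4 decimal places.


= (29 * 100) * (447 * 0.001) / 1000
= 1.2963 mL

1.2963


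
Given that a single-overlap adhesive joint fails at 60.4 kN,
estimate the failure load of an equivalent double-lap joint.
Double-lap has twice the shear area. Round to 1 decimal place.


Double-lap factor = 2
Expected load = 60.4 * 2 = 120.8 kN

120.8


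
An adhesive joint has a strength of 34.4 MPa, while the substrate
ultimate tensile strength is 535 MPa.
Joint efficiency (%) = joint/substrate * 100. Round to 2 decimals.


Efficiency = 34.4 / 535 * 100
= 6.43%

6.43


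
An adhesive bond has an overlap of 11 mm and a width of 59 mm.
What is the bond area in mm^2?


Bond area = overlap * width
= 11 * 59
= 649 mm^2

649


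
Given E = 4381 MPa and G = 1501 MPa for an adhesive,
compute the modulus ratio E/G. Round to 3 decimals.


E/G ratio = 4381 / 1501 = 2.919

2.919


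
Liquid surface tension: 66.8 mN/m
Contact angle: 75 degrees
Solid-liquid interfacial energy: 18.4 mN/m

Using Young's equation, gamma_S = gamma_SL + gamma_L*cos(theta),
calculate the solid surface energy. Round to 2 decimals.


gamma_S = 18.4 + 66.8 * cos(75)
= 35.69 mN/m

35.69


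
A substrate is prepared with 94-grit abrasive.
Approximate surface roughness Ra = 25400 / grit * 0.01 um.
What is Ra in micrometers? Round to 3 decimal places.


Ra = 25400 / 94 * 0.01 = 2.702 um

2.702


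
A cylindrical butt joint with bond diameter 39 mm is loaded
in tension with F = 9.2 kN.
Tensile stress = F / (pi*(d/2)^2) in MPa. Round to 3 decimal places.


Area = pi * (39/2)^2 = 1194.5906 mm^2
Stress = 9.2*1000 / 1194.5906
= 7.701 MPa

7.701


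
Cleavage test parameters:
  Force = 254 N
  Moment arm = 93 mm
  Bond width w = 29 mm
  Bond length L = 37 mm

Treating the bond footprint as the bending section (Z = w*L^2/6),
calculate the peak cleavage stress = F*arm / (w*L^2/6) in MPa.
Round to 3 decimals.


M = 254 * 93 = 23622 N*mm
Z = 29 * 37^2 / 6 = 39701 / 6 mm^3
sigma = M / Z = 6 * 23622 / 39701 = 141732 / 39701
= 3.570 MPa

3.570


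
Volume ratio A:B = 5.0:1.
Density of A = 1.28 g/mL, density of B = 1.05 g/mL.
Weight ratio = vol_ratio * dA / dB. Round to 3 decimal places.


Wt ratio = 5.0 * 1.28 / 1.05
= 6.095

6.095


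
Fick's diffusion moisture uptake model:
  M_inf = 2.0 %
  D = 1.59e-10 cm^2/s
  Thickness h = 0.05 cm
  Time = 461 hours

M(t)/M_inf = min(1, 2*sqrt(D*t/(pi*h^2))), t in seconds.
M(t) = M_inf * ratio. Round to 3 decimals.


t_sec = 461 * 3600 = 1659600
ratio = 2*sqrt(1.59e-10*1659600/(pi*0.05^2))
= min(1, 0.366594)
= 0.366594
M(t) = 2.0 * 0.366594 = 0.733 %

0.733


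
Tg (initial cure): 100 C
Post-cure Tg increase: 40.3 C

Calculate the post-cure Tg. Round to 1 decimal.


Post-cure Tg = 100 + 40.3 = 140.3 C

140.3


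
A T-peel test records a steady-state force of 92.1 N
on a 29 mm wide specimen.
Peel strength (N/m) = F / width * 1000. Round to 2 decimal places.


Peel strength = 92.1 / 29 * 1000
= 3175.86 N/m

3175.86


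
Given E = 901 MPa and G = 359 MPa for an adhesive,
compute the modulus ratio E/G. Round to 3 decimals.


E/G ratio = 901 / 359 = 2.510

2.510


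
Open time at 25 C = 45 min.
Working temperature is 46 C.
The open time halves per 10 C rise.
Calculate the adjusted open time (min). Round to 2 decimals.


factor = 2^((46 - 25) / 10) = 4.2871
ot = 45 / 4.2871 = 10.50 min

10.50


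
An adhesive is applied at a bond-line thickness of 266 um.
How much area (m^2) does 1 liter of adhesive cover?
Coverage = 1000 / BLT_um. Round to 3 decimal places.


Coverage = 1000 / 266 = 3.759 m^2

3.759


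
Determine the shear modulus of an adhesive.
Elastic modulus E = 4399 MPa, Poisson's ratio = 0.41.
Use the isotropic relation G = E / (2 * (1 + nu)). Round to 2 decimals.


G = 4399 / (2*(1+0.41)) = 4399 / 2.82
= 1559.93 MPa

1559.93


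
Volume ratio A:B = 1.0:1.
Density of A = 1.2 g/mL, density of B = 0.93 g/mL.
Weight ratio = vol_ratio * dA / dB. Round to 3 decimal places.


Wt ratio = 1.0 * 1.2 / 0.93
= 1.290

1.290


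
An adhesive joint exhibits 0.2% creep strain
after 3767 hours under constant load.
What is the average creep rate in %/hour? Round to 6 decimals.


Creep rate = strain / time
= 0.2 / 3767
= 0.000053 %/h

0.000053


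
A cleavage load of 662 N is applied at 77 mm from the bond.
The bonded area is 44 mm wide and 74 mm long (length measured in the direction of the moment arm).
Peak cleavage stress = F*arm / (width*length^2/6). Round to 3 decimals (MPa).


Moment = 662 * 77 = 50974 N*mm
Section modulus = 44 * 5476 / 6 = 240944 / 6 mm^3
Stress = 50974 / (240944 / 6) = 305844 / 240944
= 1.269 MPa

1.269


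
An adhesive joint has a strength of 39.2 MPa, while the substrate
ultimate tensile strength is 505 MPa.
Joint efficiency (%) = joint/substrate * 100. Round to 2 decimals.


Efficiency = 39.2 / 505 * 100
= 7.76%

7.76


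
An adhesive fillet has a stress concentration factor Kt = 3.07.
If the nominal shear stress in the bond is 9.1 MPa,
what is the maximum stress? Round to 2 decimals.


Max stress = 9.1 * 3.07 = 27.94 MPa

27.94


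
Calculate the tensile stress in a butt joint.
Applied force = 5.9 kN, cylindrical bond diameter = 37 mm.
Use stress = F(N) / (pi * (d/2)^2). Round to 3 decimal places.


A = pi * 18.5^2 = 1075.2101 mm^2
sigma = 5900.0 / 1075.2101 = 5.487 MPa

5.487


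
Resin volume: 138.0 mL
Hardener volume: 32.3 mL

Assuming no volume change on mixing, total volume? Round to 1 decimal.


V_total = 138.0 + 32.3 = 170.3 mL

170.3


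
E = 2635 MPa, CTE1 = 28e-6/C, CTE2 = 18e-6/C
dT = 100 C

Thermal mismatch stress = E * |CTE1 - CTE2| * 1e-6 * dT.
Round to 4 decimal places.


= 2635 * 10e-6 * 100
= 2.6350 MPa

2.6350


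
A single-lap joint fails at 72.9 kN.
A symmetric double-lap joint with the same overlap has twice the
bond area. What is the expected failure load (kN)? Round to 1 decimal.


Double-lap load = 2 * 72.9 = 145.8 kN

145.8


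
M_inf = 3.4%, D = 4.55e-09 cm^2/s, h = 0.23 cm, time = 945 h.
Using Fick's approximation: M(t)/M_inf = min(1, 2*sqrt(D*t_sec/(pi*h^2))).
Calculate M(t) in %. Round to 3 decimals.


t = 3402000 s
ratio = min(1, 2*sqrt(4.55e-09*3402000/(pi*0.0529)))
= 0.610380
M(t) = 3.4 * 0.610380 = 2.075%

2.075


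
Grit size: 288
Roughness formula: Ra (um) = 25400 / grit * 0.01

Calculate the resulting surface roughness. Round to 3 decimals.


Ra = 25400 / 288 * 0.01
= 0.882 um

0.882


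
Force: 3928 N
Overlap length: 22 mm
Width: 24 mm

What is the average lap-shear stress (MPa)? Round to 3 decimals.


Average shear stress = F / (overlap * width)
= 3928 / (22 * 24)
= 7.439 MPa

7.439


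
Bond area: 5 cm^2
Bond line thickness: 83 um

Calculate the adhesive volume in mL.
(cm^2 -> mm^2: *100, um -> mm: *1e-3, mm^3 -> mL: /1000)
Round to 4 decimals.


V = 5*100 * 83*1e-3 / 1000
= 0.0415 mL

0.0415


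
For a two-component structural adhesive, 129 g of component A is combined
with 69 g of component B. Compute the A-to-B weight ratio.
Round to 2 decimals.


Weight ratio A:B = 129 / 69
= 1.87

1.87


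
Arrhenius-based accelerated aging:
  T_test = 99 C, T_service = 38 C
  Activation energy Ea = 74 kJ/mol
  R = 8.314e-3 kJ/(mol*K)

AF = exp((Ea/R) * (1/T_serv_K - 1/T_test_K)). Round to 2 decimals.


T_test_K = 372.15, T_serv_K = 311.15
AF = exp((74/8.314e-3) * (1/311.15 - 1/372.15))
= 108.72

108.72


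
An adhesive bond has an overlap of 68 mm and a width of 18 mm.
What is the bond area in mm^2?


Bond area = overlap * width
= 68 * 18
= 1224 mm^2

1224


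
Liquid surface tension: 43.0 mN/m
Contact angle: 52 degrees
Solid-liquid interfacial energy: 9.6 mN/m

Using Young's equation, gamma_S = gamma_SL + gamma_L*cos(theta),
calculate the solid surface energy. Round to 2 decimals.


gamma_S = 9.6 + 43.0 * cos(52)
= 36.07 mN/m

36.07


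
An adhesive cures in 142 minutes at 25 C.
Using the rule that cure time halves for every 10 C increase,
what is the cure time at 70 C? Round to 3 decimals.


Factor = 2^((70 - 25) / 10) = 22.6274
Cure time = 142 / 22.6274
= 6.276 minutes

6.276


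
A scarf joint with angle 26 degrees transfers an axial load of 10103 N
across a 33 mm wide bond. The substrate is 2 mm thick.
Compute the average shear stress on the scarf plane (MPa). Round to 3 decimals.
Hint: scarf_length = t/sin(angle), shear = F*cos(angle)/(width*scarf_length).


scarf_length = 2 / sin(26 deg) = 4.5623 mm
cos(26 deg) = 0.898794
shear stress = 10103 * 0.898794 / (33 * 4.5623)
= 60.313 MPa

60.313


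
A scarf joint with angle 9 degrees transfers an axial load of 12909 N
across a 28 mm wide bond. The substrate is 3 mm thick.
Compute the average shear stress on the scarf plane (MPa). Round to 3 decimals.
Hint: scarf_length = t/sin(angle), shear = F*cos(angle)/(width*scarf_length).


scarf_length = 3 / sin(9 deg) = 19.1774 mm
cos(9 deg) = 0.987688
shear stress = 12909 * 0.987688 / (28 * 19.1774)
= 23.745 MPa

23.745


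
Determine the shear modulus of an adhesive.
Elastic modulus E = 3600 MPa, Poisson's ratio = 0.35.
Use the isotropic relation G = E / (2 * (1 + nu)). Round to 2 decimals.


G = 3600 / (2*(1+0.35)) = 3600 / 2.70
= 1333.33 MPa

1333.33


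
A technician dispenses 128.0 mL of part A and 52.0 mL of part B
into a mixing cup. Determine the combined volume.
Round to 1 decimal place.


Combined volume = 128.0 + 52.0
= 180.0 mL

180.0


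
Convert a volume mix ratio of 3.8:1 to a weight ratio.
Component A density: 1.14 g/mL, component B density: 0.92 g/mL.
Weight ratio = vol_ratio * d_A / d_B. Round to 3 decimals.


= 3.8 * 1.14 / 0.92 = 4.709

4.709


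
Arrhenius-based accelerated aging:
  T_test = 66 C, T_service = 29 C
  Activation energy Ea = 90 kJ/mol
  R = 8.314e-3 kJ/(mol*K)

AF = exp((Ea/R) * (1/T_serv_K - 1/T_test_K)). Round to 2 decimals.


T_test_K = 339.15, T_serv_K = 302.15
AF = exp((90/8.314e-3) * (1/302.15 - 1/339.15))
= 49.83

49.83


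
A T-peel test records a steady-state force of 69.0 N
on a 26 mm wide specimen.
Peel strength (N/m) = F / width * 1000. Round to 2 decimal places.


Peel strength = 69.0 / 26 * 1000
= 2653.85 N/m

2653.85


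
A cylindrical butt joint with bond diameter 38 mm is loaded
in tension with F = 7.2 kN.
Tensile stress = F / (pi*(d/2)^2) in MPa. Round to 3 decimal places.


Area = pi * (38/2)^2 = 1134.1149 mm^2
Stress = 7.2*1000 / 1134.1149
= 6.349 MPa

6.349


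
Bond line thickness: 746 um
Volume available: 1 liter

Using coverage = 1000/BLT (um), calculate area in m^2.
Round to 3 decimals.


1 L = 1e6 mm^3, thickness = 746 um = 0.746 mm
Area = 1e6 / 0.746 mm^2 = (1e6 / 0.746) / 1e6 m^2 = 1000 / 746 m^2
= 1.340 m^2

1.340


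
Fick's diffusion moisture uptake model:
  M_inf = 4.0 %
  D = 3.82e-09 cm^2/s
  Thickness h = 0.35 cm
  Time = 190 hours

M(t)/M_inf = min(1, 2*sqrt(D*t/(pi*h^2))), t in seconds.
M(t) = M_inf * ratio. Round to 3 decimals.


t_sec = 190 * 3600 = 684000
ratio = 2*sqrt(3.82e-09*684000/(pi*0.35^2))
= min(1, 0.164796)
= 0.164796
M(t) = 4.0 * 0.164796 = 0.659 %

0.659


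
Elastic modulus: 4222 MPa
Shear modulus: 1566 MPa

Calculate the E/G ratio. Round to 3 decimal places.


E / G = 4222 / 1566 = 2.696

2.696


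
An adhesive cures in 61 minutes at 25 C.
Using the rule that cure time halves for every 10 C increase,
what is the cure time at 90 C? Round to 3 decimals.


Factor = 2^((90 - 25) / 10) = 90.5097
Cure time = 61 / 90.5097
= 0.674 minutes

0.674


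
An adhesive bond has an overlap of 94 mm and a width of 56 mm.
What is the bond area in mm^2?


Bond area = overlap * width
= 94 * 56
= 5264 mm^2

5264


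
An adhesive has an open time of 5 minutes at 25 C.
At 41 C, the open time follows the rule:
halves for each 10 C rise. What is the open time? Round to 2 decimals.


Factor = 2^((41-25)/10) = 3.0314
Open time = 5 / 3.0314 = 1.65 min

1.65


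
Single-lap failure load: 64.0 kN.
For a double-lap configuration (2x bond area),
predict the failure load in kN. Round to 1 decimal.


Failure load = 64.0 * 2 = 128.0 kN

128.0


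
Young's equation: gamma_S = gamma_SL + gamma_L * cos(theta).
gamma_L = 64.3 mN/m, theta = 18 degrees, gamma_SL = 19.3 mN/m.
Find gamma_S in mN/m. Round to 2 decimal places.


cos(18 deg) = 0.951057
gamma_S = 19.3 + 64.3 * 0.951057
= 80.45 mN/m

80.45


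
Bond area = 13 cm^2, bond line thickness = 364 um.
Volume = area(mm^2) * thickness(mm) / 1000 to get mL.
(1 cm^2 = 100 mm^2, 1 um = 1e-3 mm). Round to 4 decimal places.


area_mm2 = 13 * 100 = 1300
blt_mm = 364 * 1e-3 = 0.364
vol_mm3 = 1300 * 0.364 = 473.2
vol_mL = 473.2 / 1000 = 0.4732 mL

0.4732


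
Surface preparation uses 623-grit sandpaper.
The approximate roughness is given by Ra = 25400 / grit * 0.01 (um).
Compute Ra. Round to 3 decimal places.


Ra = 25400 / 623 * 0.01
= 254 / 623
= 0.408 um

0.408


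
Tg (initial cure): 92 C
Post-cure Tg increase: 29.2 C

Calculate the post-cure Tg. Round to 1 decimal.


Post-cure Tg = 92 + 29.2 = 121.2 C

121.2


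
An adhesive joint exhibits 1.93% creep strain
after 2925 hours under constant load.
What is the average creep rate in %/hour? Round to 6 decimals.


Creep rate = strain / time
= 1.93 / 2925
= 0.000660 %/h

0.000660


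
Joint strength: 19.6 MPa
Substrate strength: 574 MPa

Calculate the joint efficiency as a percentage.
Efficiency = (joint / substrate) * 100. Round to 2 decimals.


Efficiency = (19.6 / 574) * 100 = 3.41%

3.41


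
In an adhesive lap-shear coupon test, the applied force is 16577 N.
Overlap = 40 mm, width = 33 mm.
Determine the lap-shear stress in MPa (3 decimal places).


stress = F / (overlap * width)
= 16577 / (40 * 33)
= 12.558 MPa

12.558


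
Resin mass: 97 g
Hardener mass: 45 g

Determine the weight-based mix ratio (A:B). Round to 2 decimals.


Ratio = 97 / 45 = 2.16

2.16


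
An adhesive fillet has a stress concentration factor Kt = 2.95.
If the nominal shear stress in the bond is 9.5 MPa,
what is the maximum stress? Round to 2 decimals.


Max stress = 9.5 * 2.95 = 28.03 MPa

28.03


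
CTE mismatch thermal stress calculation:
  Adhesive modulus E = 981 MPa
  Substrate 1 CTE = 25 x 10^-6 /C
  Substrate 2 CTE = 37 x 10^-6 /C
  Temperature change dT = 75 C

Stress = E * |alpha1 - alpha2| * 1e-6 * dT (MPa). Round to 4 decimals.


delta_alpha = |25 - 37| = 12 x 10^-6/C
Stress = 981 * 12e-6 * 75
= 0.8829 MPa

0.8829


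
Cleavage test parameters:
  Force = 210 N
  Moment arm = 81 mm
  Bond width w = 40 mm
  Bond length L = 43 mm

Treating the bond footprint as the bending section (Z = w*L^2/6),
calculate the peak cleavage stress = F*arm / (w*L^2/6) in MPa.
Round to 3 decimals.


M = 210 * 81 = 17010 N*mm
Z = 40 * 43^2 / 6 = 73960 / 6 mm^3
sigma = M / Z = 6 * 17010 / 73960 = 102060 / 73960
= 1.380 MPa

1.380


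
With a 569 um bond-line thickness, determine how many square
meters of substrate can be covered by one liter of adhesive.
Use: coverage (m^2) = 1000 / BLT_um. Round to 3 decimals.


Coverage = 1000 / 569 = 1.757 m^2

1.757


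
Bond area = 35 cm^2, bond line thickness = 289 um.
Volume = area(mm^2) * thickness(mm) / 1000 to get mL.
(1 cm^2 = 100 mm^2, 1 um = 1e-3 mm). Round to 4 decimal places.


area_mm2 = 35 * 100 = 3500
blt_mm = 289 * 1e-3 = 0.289
vol_mm3 = 3500 * 0.289 = 1011.5
vol_mL = 1011.5 / 1000 = 1.0115 mL

1.0115


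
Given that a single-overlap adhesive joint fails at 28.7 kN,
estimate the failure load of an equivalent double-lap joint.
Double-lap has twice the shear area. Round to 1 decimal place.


Double-lap factor = 2
Expected load = 28.7 * 2 = 57.4 kN

57.4


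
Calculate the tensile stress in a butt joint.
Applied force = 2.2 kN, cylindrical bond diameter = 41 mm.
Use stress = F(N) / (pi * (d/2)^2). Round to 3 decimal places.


A = pi * 20.5^2 = 1320.2543 mm^2
sigma = 2200.0 / 1320.2543 = 1.666 MPa

1.666


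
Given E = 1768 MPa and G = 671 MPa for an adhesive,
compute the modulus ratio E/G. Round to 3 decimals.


E/G ratio = 1768 / 671 = 2.635

2.635


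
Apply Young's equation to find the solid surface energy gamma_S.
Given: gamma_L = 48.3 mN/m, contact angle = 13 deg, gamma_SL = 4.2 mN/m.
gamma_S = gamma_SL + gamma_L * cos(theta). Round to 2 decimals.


theta_rad = 13 * pi/180 = 0.226893
gamma_S = 4.2 + 48.3 * cos(0.226893)
= 51.26 mN/m

51.26


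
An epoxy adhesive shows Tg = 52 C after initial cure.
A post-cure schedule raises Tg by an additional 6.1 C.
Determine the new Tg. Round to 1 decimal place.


New Tg = 52 + 6.1
= 58.1 C

58.1


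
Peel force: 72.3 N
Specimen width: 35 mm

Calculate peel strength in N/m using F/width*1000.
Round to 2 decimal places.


Peel strength = 72.3 / 35 * 1000 = 2065.71 N/m

2065.71


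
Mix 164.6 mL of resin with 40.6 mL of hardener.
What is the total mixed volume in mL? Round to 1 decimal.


Total = 164.6 + 40.6 = 205.2 mL

205.2


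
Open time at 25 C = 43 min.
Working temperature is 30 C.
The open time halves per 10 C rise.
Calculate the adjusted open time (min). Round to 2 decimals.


factor = 2^((30 - 25) / 10) = 1.4142
ot = 43 / 1.4142 = 30.41 min

30.41


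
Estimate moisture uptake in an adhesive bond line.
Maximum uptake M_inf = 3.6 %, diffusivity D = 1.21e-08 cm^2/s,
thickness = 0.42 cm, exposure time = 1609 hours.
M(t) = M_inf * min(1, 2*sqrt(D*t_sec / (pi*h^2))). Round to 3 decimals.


Convert time: 1609 h = 5792400 s
ratio = min(1, 2*sqrt(1.21e-08*5792400/(pi*0.42^2)))
= 0.711259
M(t) = 3.6 * 0.711259 = 2.561%

2.561


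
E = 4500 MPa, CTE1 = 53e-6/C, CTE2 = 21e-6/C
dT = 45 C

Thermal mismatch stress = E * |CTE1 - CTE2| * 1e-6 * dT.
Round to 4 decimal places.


= 4500 * 32e-6 * 45
= 6.4800 MPa

6.4800


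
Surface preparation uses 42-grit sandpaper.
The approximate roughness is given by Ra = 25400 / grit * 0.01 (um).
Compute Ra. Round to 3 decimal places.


Ra = 25400 / 42 * 0.01
= 254 / 42
= 6.048 um

6.048


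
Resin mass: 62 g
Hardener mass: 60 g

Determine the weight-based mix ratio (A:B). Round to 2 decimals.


Ratio = 62 / 60 = 1.03

1.03


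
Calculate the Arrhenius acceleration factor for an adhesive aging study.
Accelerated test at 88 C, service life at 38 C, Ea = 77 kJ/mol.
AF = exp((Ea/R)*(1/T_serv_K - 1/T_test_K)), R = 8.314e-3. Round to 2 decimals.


T_test = 361.15 K, T_serv = 311.15 K
Ea/R = 77 / 0.008314 = 9261.49
AF = exp(9261.49 * (1/311.15 - 1/361.15))
= 61.62

61.62


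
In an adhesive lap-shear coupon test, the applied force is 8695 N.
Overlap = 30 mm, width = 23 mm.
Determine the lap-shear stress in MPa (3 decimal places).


stress = F / (overlap * width)
= 8695 / (30 * 23)
= 12.601 MPa

12.601


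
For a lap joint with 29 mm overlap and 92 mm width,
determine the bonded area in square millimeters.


Area = 29 * 92 = 2668 mm^2

2668


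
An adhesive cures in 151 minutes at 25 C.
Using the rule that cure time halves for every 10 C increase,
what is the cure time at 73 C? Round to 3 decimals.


Factor = 2^((73 - 25) / 10) = 27.8576
Cure time = 151 / 27.8576
= 5.420 minutes

5.420


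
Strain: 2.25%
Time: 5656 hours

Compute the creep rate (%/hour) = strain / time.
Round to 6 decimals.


Creep rate = 2.25 / 5656
= 0.000398 %/h

0.000398


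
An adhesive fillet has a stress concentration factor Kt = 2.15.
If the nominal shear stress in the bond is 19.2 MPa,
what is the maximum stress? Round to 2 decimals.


Max stress = 19.2 * 2.15 = 41.28 MPa

41.28


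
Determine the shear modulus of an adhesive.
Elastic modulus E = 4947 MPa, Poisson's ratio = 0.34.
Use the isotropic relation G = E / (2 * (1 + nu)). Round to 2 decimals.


G = 4947 / (2*(1+0.34)) = 4947 / 2.68
= 1845.90 MPa

1845.90


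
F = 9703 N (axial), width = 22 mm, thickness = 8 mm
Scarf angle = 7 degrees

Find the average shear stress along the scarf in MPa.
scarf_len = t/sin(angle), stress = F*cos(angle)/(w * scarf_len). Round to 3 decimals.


scarf_len = 8/sin(7 deg) = 65.6441
cos(7 deg) = 0.992546
stress = 9703*0.992546/(22*65.6441) = 6.669 MPa

6.669


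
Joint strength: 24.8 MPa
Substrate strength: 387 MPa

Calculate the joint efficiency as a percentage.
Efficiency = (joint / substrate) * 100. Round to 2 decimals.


Efficiency = (24.8 / 387) * 100 = 6.41%

6.41


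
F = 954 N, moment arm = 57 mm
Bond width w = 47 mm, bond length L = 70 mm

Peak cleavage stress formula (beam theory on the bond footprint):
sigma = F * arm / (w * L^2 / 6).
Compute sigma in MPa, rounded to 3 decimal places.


sigma = (954 * 57) / (47 * 4900 / 6)
= 54378 * 6 / 230300
= 326268 / 230300
= 1.417 MPa

1.417


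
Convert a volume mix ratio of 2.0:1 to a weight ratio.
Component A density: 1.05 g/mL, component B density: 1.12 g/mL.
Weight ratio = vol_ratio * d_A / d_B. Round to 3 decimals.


= 2.0 * 1.05 / 1.12 = 1.875

1.875


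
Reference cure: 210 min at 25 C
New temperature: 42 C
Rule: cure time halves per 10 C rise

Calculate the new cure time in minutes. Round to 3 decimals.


factor = 2^((42-25)/10) = 3.2490
t_new = 210 / 3.2490 = 64.635 min

64.635


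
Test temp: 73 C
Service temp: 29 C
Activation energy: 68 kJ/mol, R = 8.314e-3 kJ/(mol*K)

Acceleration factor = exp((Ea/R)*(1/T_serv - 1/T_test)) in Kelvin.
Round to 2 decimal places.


AF = exp((68/0.008314)*(1/302.15 - 1/346.15))
= 31.21

31.21


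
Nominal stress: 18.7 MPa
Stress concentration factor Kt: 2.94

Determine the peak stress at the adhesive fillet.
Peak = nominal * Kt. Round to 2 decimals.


Peak stress = 18.7 * 2.94
= 54.98 MPa

54.98


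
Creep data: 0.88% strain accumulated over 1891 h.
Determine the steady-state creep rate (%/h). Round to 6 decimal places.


Rate = 0.88 / 1891 = 0.000465 %/h

0.000465


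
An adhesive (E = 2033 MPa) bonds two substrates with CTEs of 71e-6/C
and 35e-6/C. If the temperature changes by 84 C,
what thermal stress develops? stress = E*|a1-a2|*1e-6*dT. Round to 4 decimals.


Stress = 2033 * |71 - 35| * 1e-6 * 84
= 6.1478 MPa

6.1478


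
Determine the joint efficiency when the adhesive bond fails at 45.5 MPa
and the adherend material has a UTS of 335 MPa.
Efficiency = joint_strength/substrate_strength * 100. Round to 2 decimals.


Joint efficiency = 45.5 / 335 * 100
= 13.58%

13.58


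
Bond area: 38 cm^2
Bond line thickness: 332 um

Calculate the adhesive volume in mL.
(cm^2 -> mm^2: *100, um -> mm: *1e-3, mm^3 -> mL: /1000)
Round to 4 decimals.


V = 38*100 * 332*1e-3 / 1000
= 1.2616 mL

1.2616


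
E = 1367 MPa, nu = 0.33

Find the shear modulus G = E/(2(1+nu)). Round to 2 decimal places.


G = 1367 / (2 * 1.33)
= 513.91 MPa

513.91


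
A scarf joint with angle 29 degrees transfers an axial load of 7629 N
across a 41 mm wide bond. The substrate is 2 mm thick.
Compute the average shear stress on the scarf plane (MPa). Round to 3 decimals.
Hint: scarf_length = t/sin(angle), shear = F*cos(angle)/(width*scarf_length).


scarf_length = 2 / sin(29 deg) = 4.1253 mm
cos(29 deg) = 0.874620
shear stress = 7629 * 0.874620 / (41 * 4.1253)
= 39.450 MPa

39.450


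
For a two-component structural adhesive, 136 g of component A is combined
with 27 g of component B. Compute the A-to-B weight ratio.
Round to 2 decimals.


Weight ratio A:B = 136 / 27
= 5.04

5.04


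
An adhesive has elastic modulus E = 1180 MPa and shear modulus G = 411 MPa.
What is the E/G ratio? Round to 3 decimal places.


E/G = 1180 / 411 = 2.871

2.871


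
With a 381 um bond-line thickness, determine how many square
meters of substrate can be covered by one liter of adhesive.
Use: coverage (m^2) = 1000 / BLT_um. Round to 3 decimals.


Coverage = 1000 / 381 = 2.625 m^2

2.625


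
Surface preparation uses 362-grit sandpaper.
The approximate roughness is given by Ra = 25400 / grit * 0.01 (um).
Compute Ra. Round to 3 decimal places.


Ra = 25400 / 362 * 0.01
= 254 / 362
= 0.702 um

0.702


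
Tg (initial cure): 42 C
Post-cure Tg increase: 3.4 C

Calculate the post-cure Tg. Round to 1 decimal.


Post-cure Tg = 42 + 3.4 = 45.4 C

45.4


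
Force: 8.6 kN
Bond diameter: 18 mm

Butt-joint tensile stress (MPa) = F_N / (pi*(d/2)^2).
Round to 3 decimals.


F_N = 8.6 * 1000 = 8600.0 N
A = pi*(9.0)^2 = 254.4690 mm^2
stress = 8600.0 / 254.4690 = 33.796 MPa

33.796


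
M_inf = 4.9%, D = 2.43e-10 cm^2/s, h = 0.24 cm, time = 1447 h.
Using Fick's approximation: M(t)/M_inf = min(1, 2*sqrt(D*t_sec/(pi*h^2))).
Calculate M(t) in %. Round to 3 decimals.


t = 5209200 s
ratio = min(1, 2*sqrt(2.43e-10*5209200/(pi*0.0576)))
= 0.167276
M(t) = 4.9 * 0.167276 = 0.820%

0.820


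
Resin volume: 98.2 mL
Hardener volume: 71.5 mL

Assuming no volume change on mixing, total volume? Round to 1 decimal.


V_total = 98.2 + 71.5 = 169.7 mL

169.7


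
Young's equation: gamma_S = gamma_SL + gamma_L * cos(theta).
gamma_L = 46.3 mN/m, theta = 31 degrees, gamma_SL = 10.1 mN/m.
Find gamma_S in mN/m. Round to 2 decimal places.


cos(31 deg) = 0.857167
gamma_S = 10.1 + 46.3 * 0.857167
= 49.79 mN/m

49.79


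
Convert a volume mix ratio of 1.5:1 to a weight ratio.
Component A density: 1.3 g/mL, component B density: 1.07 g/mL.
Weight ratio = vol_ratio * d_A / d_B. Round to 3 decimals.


= 1.5 * 1.3 / 1.07 = 1.822

1.822


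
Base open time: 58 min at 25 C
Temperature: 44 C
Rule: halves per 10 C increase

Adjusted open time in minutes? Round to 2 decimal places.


Acceleration = 2^((44-25)/10) = 3.7321
Open time = 58 / 3.7321 = 15.54 min

15.54


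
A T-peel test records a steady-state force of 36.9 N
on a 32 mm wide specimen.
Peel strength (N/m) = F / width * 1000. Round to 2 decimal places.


Peel strength = 36.9 / 32 * 1000
= 1153.13 N/m

1153.13


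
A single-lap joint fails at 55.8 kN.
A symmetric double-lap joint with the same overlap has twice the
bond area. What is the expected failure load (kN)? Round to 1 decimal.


Double-lap load = 2 * 55.8 = 111.6 kN

111.6


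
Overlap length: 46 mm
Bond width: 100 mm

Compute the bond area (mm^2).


Bond area = 46 * 100 = 4600 mm^2

4600


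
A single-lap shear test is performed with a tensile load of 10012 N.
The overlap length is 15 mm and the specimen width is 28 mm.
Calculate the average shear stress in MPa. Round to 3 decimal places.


Shear stress = F / (overlap * width)
= 10012 / (15 * 28)
= 10012 / 420
= 23.838 MPa

23.838


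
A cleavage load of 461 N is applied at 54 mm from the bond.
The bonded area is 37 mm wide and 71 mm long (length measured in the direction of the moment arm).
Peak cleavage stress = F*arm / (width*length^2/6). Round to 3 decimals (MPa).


Moment = 461 * 54 = 24894 N*mm
Section modulus = 37 * 5041 / 6 = 186517 / 6 mm^3
Stress = 24894 / (186517 / 6) = 149364 / 186517
= 0.801 MPa

0.801


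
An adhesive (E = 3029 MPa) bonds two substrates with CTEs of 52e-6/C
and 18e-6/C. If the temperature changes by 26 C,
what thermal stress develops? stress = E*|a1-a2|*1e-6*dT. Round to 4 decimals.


Stress = 3029 * |52 - 18| * 1e-6 * 26
= 2.6776 MPa

2.6776


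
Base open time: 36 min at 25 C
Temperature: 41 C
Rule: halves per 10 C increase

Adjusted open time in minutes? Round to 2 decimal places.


Acceleration = 2^((41-25)/10) = 3.0314
Open time = 36 / 3.0314 = 11.88 min

11.88


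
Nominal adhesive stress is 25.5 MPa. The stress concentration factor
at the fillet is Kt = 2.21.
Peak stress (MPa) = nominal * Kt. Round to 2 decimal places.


Peak = 25.5 * 2.21 = 56.36 MPa

56.36


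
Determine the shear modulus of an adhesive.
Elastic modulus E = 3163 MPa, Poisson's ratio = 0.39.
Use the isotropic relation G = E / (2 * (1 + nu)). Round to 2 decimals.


G = 3163 / (2*(1+0.39)) = 3163 / 2.78
= 1137.77 MPa

1137.77


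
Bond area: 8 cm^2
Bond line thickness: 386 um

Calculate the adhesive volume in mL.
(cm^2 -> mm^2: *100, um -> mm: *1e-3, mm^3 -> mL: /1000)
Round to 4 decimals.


V = 8*100 * 386*1e-3 / 1000
= 0.3088 mL

0.3088


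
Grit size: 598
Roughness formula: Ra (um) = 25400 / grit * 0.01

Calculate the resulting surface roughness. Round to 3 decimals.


Ra = 25400 / 598 * 0.01
= 0.425 um

0.425


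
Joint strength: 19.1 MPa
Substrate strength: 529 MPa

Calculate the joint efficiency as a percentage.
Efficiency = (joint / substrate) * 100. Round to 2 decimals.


Efficiency = (19.1 / 529) * 100 = 3.61%

3.61


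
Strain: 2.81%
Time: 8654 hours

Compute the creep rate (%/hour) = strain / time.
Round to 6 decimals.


Creep rate = 2.81 / 8654
= 0.000325 %/h

0.000325


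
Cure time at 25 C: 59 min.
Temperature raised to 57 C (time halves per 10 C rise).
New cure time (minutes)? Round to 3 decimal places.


Acceleration factor = 2^(32/10) = 9.1896
New time = 59 / 9.1896 = 6.420 min

6.420


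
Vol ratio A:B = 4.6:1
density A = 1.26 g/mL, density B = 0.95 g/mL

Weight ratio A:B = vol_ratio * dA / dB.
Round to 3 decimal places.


Weight ratio = 4.6 * 1.26 / 0.95
= 6.101

6.101


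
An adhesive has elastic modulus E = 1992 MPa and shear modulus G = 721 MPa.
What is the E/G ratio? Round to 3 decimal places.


E/G = 1992 / 721 = 2.763

2.763


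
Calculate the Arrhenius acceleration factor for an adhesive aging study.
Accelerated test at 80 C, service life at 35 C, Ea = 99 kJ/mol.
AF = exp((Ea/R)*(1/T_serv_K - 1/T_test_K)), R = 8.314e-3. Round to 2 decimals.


T_test = 353.15 K, T_serv = 308.15 K
Ea/R = 99 / 0.008314 = 11907.63
AF = exp(11907.63 * (1/308.15 - 1/353.15))
= 137.55

137.55


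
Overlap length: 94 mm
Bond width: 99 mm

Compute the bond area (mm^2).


Bond area = 94 * 99 = 9306 mm^2

9306


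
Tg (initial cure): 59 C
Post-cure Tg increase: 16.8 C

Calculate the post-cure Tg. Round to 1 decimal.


Post-cure Tg = 59 + 16.8 = 75.8 C

75.8


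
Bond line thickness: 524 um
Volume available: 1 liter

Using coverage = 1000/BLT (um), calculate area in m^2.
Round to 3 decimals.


1 L = 1e6 mm^3, thickness = 524 um = 0.524 mm
Area = 1e6 / 0.524 mm^2 = (1e6 / 0.524) / 1e6 m^2 = 1000 / 524 m^2
= 1.908 m^2

1.908


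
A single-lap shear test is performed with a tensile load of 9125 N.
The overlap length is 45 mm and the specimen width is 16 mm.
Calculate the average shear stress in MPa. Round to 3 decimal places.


Shear stress = F / (overlap * width)
= 9125 / (45 * 16)
= 9125 / 720
= 12.674 MPa

12.674


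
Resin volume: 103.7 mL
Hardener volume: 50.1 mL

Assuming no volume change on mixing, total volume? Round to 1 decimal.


V_total = 103.7 + 50.1 = 153.8 mL

153.8


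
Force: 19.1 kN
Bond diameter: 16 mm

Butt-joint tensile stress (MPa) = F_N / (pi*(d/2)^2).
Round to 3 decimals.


F_N = 19.1 * 1000 = 19100.0 N
A = pi*(8.0)^2 = 201.0619 mm^2
stress = 19100.0 / 201.0619 = 94.996 MPa

94.996


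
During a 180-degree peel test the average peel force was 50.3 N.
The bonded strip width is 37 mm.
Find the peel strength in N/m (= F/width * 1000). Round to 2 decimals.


Peel strength = F/width * 1000
= 50.3 / 37 * 1000
= 1359.46 N/m

1359.46


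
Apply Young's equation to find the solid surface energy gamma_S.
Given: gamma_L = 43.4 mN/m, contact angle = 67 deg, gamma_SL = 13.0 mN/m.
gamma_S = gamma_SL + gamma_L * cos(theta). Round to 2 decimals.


theta_rad = 67 * pi/180 = 1.169371
gamma_S = 13.0 + 43.4 * cos(1.169371)
= 29.96 mN/m

29.96


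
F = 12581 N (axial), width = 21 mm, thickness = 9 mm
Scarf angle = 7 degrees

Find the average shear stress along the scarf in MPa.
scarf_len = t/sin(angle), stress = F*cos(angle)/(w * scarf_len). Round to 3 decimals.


scarf_len = 9/sin(7 deg) = 73.8496
cos(7 deg) = 0.992546
stress = 12581*0.992546/(21*73.8496) = 8.052 MPa

8.052


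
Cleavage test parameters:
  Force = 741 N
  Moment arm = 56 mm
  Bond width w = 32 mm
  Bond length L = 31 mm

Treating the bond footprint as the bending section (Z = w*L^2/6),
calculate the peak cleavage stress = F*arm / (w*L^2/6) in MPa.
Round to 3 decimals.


M = 741 * 56 = 41496 N*mm
Z = 32 * 31^2 / 6 = 30752 / 6 mm^3
sigma = M / Z = 6 * 41496 / 30752 = 248976 / 30752
= 8.096 MPa

8.096


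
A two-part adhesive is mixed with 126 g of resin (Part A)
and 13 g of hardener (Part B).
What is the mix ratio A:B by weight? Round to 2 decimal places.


Mix ratio = mass_A / mass_B
= 126 / 13
= 9.69

9.69


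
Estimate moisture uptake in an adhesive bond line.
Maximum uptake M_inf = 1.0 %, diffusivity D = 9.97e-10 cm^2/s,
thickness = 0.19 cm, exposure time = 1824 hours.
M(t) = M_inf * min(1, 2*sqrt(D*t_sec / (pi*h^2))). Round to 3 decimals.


Convert time: 1824 h = 6566400 s
ratio = min(1, 2*sqrt(9.97e-10*6566400/(pi*0.19^2)))
= 0.480521
M(t) = 1.0 * 0.480521 = 0.481%

0.481
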